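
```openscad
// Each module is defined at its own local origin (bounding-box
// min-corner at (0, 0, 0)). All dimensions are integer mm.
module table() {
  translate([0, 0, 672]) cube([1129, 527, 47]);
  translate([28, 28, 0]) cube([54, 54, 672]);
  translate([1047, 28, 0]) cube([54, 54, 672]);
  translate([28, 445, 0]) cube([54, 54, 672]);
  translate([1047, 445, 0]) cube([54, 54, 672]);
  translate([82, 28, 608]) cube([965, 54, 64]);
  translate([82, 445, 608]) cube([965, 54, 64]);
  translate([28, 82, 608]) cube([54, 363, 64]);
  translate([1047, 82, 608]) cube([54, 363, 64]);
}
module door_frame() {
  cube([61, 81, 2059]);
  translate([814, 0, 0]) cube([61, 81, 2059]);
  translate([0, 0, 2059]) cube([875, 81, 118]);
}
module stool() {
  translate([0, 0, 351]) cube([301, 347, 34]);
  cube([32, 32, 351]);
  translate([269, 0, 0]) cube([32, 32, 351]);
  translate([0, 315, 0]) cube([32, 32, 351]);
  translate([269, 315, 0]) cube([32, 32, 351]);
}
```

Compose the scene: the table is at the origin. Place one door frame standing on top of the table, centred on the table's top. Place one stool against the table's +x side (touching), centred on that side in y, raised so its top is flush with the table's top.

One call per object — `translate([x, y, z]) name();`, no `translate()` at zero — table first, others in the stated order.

table();
translate([127, 223, 719]) door_frame();
translate([1129, 90, 334]) stool();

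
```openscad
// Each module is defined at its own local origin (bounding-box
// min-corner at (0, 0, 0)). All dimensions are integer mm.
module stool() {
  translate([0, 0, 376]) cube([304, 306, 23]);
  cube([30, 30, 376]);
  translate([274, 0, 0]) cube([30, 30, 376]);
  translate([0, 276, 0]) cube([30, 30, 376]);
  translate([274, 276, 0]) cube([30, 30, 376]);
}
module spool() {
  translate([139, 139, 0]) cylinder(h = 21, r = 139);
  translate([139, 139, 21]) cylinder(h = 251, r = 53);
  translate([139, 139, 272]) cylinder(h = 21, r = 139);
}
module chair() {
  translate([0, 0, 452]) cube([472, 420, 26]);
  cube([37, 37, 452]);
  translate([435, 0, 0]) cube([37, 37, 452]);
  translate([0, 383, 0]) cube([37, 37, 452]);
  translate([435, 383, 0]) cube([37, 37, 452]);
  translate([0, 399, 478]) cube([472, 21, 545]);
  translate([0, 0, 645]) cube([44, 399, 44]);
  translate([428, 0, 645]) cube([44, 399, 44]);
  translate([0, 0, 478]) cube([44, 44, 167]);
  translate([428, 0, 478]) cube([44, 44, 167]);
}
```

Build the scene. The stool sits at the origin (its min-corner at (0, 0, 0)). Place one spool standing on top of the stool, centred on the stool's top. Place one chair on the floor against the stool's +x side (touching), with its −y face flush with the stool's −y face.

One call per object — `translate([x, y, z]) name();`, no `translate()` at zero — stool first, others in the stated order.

stool();
translate([13, 14, 399]) spool();
translate([304, 0, 0]) chair();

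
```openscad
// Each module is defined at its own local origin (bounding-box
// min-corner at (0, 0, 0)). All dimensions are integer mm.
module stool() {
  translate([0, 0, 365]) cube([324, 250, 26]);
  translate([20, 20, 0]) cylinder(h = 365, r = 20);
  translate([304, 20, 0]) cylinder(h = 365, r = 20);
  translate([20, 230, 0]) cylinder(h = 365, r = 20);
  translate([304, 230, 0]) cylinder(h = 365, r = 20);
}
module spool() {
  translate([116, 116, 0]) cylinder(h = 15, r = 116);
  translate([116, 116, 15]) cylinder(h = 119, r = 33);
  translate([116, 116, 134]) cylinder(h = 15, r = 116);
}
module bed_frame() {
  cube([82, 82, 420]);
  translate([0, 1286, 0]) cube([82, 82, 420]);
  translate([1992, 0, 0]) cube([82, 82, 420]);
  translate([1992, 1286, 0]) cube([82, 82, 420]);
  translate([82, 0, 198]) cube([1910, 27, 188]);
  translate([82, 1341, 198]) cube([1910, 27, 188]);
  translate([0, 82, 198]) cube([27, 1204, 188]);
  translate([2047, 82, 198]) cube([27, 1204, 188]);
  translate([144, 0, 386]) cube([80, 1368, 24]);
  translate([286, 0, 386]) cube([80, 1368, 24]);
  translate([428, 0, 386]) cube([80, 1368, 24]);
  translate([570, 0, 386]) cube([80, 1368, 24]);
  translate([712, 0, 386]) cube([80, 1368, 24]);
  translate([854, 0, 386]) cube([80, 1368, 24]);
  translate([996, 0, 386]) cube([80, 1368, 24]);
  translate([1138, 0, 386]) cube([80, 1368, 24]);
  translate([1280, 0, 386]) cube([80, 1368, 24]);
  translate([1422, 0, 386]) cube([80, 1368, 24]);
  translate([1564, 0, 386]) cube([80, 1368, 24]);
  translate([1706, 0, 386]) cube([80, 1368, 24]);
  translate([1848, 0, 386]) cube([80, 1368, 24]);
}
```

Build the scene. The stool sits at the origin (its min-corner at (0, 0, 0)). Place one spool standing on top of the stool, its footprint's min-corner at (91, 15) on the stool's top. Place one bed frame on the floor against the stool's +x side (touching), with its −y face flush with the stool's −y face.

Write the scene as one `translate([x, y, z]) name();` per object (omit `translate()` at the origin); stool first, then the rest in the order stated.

stool();
translate([91, 15, 391]) spool();
translate([324, 0, 0]) bed_frame();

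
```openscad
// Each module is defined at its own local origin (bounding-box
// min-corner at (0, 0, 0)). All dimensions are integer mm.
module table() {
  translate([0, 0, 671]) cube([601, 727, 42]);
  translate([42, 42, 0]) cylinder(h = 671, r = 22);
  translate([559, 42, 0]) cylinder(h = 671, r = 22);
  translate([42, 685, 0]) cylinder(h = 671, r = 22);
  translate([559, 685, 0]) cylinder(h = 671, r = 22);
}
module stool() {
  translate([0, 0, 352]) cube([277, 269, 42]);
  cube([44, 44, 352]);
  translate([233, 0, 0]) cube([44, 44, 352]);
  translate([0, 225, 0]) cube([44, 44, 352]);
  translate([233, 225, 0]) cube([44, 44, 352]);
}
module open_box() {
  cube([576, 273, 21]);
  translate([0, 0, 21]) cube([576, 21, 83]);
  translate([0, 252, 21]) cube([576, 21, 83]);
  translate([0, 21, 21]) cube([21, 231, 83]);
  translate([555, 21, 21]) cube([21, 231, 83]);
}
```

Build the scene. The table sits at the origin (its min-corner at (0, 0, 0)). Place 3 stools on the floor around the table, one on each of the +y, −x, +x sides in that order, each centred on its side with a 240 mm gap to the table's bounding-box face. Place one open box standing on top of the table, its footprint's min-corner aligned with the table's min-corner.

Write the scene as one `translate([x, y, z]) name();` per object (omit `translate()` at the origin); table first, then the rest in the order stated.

table();
translate([162, 967, 0]) stool();
translate([-517, 229, 0]) stool();
translate([841, 229, 0]) stool();
translate([0, 0, 713]) open_box();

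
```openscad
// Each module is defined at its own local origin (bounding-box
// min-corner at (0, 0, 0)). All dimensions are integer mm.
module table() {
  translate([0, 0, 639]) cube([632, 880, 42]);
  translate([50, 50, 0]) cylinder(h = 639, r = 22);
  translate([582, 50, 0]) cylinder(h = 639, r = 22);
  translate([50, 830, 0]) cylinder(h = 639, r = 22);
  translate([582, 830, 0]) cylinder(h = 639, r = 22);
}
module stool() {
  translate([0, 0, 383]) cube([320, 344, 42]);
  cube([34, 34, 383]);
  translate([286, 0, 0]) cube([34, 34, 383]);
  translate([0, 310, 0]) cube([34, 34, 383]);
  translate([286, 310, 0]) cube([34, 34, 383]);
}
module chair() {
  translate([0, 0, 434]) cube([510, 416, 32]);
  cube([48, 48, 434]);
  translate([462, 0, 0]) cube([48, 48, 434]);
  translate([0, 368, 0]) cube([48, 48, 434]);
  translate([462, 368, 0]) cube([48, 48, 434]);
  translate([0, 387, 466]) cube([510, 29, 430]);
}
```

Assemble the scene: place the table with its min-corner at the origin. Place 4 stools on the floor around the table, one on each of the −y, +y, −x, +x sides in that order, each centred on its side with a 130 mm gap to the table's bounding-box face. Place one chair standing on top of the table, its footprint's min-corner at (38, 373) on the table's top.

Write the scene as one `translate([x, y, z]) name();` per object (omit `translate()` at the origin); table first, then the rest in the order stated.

table();
translate([156, -474, 0]) stool();
translate([156, 1010, 0]) stool();
translate([-450, 268, 0]) stool();
translate([762, 268, 0]) stool();
translate([38, 373, 681]) chair();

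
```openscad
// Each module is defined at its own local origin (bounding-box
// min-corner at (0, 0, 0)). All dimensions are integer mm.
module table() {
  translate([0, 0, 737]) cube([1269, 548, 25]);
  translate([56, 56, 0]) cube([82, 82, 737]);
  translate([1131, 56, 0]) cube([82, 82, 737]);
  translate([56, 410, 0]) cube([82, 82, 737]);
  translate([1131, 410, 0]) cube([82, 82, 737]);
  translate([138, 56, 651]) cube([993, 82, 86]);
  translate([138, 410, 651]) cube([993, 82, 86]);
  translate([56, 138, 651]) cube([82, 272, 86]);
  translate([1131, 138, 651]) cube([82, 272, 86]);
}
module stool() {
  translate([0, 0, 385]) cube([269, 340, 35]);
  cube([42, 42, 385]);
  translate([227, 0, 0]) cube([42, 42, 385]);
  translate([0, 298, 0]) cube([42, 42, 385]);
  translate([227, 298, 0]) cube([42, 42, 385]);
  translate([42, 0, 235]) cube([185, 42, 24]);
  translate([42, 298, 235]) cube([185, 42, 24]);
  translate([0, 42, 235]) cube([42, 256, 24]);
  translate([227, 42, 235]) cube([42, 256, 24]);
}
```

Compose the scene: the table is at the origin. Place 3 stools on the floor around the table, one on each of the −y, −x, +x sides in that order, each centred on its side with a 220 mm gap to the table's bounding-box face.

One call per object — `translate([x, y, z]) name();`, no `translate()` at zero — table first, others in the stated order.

table();
translate([500, -560, 0]) stool();
translate([-489, 104, 0]) stool();
translate([1489, 104, 0]) stool();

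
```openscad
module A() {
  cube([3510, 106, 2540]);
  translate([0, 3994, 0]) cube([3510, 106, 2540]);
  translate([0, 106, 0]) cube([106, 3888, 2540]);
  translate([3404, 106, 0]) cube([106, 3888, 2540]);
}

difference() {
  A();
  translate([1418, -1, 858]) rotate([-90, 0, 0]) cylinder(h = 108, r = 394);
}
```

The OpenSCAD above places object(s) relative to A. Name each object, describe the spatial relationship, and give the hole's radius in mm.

A is a house frame. The house frame has a circular hole through its front wall. The hole's radius is 394 mm.

The subtracted cylinder has r = 394 mm.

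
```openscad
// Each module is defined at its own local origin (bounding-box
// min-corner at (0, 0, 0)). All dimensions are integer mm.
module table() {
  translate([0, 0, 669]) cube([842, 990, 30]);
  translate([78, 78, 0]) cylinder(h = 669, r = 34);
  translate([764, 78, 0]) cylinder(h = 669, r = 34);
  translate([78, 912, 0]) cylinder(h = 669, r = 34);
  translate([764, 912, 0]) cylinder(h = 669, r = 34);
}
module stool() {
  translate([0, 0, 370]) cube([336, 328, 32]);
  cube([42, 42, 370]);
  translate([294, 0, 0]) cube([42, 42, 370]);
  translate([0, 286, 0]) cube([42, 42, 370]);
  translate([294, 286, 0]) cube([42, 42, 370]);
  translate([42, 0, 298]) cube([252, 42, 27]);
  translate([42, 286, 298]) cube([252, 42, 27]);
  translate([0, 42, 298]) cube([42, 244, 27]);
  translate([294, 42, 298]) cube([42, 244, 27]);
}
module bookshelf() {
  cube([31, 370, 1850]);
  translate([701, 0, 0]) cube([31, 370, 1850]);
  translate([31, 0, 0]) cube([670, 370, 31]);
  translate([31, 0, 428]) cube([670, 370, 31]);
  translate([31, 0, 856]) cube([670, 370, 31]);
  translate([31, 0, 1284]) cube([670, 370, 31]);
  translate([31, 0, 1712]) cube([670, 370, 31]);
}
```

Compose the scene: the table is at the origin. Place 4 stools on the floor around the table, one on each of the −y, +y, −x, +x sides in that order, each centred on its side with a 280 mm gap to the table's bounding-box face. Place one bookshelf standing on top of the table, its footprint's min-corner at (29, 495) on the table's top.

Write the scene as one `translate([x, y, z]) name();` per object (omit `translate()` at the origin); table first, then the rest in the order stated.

table();
translate([253, -608, 0]) stool();
translate([253, 1270, 0]) stool();
translate([-616, 331, 0]) stool();
translate([1122, 331, 0]) stool();
translate([29, 495, 699]) bookshelf();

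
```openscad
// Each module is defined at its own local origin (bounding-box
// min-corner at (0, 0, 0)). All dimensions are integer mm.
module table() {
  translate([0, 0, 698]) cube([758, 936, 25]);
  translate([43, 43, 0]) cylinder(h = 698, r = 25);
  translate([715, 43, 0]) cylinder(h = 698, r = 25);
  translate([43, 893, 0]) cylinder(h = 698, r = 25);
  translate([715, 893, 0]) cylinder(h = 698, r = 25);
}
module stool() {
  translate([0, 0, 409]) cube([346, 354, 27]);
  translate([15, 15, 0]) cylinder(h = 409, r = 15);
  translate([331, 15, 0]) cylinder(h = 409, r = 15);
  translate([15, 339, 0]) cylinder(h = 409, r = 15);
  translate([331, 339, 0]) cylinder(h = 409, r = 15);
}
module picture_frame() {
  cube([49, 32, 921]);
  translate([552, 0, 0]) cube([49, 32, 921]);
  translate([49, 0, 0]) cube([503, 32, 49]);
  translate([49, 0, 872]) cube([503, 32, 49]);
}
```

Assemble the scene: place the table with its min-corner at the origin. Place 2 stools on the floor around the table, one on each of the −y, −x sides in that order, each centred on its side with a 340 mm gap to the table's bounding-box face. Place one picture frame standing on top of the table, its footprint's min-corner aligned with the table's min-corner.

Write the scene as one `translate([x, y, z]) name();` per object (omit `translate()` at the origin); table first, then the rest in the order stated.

table();
translate([206, -694, 0]) stool();
translate([-686, 291, 0]) stool();
translate([0, 0, 723]) picture_frame();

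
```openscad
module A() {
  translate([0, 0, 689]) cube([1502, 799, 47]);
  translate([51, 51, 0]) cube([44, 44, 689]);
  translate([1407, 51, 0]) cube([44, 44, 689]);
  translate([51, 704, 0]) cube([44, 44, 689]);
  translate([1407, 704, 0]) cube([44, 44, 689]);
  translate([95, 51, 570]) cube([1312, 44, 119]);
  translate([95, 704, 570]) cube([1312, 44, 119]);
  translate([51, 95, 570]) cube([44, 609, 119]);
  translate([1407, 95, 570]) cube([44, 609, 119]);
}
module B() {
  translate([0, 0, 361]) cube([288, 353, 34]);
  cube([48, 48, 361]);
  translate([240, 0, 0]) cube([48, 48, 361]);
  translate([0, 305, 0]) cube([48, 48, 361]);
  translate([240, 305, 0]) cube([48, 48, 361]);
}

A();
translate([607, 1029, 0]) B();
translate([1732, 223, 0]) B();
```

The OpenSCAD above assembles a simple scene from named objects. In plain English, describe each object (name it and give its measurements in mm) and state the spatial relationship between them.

A is a table with a 1502×799 mm rectangular top, 47 mm thick, top surface at z = 736 mm, supported by four 44×44 mm square legs, each inset 51 mm from the nearest pair of top edges, running from the floor. Four apron rails, 44 mm thick and 119 mm tall, run between adjacent legs with their top edges flush with the underside of the top and their outer faces flush with the legs' outer faces.

B is a simple wooden stool: a rectangular seat 288 mm (x) by 353 mm (y), 34 mm thick, top face at z = 395 mm, on four square legs, each 48×48 mm in cross-section. The legs rest on z = 0, each flush with a corner of the seat.

Two stools sit around the table at the +y, +x sides.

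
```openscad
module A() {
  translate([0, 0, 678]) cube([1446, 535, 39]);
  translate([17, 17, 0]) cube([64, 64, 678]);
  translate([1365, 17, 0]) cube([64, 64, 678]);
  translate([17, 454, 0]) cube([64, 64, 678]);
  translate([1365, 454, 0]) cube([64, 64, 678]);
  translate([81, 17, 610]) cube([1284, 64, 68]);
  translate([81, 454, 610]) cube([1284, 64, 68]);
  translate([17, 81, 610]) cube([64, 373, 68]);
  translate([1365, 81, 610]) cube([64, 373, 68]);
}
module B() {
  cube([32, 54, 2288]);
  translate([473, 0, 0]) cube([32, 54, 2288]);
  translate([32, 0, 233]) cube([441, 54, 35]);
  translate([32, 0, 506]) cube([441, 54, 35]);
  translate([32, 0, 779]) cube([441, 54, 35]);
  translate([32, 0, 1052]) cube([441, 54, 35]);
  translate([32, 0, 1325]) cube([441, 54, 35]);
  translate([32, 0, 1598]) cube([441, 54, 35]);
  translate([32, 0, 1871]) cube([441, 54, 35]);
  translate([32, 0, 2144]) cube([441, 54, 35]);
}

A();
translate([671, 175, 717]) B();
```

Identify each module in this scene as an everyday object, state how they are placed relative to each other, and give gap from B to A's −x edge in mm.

A is a table. B is a ladder. The ladder is on top of the table. The gap from the ladder to the table's −x edge is 671 mm.

The ladder's min-x is at 671; the table's min-x is 0; gap = 671 mm.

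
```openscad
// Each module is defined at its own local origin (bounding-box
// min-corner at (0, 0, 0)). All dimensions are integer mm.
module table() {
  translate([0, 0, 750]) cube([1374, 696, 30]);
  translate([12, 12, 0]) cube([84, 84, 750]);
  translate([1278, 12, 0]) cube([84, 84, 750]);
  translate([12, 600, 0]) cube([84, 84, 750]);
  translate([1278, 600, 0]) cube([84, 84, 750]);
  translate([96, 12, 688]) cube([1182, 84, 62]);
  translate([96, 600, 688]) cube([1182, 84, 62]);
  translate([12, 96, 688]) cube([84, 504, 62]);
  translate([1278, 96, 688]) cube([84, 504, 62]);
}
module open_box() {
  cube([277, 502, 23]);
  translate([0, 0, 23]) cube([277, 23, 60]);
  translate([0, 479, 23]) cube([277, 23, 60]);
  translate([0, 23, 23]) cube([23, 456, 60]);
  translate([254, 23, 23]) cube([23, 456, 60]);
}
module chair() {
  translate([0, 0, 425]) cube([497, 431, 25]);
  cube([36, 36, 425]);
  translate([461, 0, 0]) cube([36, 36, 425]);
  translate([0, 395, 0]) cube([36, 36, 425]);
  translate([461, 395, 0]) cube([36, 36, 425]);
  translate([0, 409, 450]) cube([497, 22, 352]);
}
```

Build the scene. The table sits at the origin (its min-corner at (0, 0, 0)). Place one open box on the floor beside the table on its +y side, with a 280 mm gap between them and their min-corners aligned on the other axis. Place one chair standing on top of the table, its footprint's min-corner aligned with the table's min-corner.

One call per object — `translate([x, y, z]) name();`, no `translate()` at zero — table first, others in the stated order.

table();
translate([0, 976, 0]) open_box();
translate([0, 0, 780]) chair();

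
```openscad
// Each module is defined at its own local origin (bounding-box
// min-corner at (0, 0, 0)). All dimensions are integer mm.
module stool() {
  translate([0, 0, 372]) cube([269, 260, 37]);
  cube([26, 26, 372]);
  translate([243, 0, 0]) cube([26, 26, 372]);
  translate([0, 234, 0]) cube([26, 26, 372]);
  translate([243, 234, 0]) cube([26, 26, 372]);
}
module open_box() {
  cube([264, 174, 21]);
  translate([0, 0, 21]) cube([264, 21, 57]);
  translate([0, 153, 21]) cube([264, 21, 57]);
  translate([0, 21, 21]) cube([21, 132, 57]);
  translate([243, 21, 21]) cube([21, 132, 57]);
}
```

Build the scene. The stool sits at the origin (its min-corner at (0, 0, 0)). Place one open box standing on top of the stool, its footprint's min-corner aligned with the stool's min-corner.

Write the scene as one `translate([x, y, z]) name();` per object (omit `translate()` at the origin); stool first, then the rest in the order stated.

stool();
translate([0, 0, 409]) open_box();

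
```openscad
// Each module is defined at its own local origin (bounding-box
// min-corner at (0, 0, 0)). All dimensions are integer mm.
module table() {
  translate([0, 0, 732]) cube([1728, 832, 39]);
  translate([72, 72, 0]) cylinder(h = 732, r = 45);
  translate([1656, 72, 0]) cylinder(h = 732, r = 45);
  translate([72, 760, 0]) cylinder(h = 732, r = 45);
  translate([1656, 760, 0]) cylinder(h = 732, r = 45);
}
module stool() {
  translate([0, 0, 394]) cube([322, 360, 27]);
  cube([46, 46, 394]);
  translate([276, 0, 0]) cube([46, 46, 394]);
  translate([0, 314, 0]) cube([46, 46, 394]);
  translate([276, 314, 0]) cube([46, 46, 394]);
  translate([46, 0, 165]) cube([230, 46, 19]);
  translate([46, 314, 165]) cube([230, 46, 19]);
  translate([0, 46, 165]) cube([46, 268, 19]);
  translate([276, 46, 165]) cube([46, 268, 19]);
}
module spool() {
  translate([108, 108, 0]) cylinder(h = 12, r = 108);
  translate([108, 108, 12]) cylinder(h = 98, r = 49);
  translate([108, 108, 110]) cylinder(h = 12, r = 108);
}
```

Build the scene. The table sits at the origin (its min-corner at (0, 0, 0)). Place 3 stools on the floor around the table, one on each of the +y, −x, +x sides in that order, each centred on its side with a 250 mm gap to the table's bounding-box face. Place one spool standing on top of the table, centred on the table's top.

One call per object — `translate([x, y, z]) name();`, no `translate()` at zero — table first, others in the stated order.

table();
translate([703, 1082, 0]) stool();
translate([-572, 236, 0]) stool();
translate([1978, 236, 0]) stool();
translate([756, 308, 771]) spool();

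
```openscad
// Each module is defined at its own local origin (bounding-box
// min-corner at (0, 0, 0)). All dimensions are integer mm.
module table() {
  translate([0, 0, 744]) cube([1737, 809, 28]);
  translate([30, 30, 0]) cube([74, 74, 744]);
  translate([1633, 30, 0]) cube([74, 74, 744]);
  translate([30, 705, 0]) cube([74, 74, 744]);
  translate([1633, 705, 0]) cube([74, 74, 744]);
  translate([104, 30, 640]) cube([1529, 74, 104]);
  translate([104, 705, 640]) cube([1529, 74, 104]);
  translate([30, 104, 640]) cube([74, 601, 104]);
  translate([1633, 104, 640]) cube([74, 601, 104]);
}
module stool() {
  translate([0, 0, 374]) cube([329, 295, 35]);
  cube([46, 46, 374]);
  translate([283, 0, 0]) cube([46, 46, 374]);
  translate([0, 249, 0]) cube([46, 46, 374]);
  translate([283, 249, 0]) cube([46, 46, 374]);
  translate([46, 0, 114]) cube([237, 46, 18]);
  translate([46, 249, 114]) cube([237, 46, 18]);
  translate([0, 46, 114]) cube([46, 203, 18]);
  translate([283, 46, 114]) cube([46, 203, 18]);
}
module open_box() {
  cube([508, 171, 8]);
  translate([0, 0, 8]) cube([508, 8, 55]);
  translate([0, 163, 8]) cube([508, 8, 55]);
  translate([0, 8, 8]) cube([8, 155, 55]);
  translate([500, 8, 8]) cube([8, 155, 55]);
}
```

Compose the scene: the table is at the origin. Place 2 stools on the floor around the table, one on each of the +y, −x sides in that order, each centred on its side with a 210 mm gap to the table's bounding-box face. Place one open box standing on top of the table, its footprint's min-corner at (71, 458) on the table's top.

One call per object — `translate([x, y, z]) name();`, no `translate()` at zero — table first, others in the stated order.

table();
translate([704, 1019, 0]) stool();
translate([-539, 257, 0]) stool();
translate([71, 458, 772]) open_box();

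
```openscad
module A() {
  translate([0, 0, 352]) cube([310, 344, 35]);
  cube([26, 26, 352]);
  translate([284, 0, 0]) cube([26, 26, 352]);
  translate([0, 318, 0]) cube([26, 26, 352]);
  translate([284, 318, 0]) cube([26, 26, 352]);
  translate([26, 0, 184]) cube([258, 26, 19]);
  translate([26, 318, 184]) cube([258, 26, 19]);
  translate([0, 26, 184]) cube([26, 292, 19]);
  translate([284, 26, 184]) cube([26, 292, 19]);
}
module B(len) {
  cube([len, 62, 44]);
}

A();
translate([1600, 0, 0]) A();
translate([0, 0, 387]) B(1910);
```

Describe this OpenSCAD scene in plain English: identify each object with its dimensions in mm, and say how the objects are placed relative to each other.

A is a four-legged stool. The seat is a 310×344×35 mm slab whose top surface is at z = 387 mm; four square legs, each 26×26 mm in cross-section, run from the floor (z = 0) to the underside of the seat, each flush with a corner of the seat. Four stretchers, 26 mm wide and 19 mm tall, connect adjacent legs with their undersides at z = 184 mm, each running between the inner faces of the legs it joins and aligned with the legs' outer faces on the other axis.

B is a rectangular beam 1910 mm long (x), 62 mm deep (y), 44 mm thick (z).

The beam spans the tops of two stools placed 1290 mm apart, resting at z = 387 mm.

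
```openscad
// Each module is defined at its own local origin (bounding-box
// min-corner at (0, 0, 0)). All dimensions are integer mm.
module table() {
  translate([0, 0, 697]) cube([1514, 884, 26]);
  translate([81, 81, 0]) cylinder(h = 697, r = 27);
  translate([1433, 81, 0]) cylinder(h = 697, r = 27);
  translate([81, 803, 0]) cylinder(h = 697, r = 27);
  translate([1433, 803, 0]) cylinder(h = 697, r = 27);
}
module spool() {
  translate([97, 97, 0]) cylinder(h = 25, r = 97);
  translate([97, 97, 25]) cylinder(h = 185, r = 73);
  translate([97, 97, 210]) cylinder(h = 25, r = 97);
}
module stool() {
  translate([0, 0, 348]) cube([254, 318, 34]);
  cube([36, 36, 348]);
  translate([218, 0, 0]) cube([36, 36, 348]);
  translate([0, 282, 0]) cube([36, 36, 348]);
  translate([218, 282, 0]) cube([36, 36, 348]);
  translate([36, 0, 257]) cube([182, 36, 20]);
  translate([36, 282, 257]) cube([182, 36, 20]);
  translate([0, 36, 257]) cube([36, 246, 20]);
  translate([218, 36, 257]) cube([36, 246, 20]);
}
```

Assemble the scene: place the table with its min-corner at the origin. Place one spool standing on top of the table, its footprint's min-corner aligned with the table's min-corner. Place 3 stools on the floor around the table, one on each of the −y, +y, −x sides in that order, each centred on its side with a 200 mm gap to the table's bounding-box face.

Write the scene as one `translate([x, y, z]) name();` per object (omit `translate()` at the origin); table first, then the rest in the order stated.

table();
translate([0, 0, 723]) spool();
translate([630, -518, 0]) stool();
translate([630, 1084, 0]) stool();
translate([-454, 283, 0]) stool();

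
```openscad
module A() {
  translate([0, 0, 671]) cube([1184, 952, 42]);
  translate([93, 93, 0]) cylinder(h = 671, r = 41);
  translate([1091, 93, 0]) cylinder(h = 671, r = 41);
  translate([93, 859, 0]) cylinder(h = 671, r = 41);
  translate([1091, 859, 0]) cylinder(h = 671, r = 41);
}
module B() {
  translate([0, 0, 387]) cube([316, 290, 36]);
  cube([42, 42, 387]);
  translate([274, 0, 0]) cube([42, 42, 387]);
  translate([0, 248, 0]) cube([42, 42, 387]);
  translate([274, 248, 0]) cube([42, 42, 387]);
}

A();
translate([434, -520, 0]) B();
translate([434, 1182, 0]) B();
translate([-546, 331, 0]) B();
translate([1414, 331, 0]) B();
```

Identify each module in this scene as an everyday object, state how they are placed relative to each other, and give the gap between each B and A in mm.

A is a table. B is a stool. Four stools sit around the table at the −y, +y, −x, +x sides. The gap between each stool and the table is 230 mm.

Each stool's nearest face is 230 mm from the table's bounding box.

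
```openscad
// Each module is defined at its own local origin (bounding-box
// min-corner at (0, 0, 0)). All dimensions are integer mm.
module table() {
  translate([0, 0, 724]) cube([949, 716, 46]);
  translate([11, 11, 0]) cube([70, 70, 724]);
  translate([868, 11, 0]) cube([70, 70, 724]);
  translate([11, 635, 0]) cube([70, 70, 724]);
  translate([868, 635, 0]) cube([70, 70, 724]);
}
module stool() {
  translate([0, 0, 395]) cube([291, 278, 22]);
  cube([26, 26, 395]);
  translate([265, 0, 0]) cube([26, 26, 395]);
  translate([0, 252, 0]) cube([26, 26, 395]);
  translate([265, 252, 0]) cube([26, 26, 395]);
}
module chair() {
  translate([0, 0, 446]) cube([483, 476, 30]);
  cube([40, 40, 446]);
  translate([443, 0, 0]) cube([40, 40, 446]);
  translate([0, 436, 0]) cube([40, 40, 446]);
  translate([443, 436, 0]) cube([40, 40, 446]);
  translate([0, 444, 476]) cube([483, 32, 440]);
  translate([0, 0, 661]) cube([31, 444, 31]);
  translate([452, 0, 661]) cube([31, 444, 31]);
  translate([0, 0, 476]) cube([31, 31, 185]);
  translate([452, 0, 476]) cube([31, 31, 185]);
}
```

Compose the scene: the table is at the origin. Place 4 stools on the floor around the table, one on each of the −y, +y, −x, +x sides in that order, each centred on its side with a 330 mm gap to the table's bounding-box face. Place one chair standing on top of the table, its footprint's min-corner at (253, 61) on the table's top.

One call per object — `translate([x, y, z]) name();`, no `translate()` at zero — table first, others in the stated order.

table();
translate([329, -608, 0]) stool();
translate([329, 1046, 0]) stool();
translate([-621, 219, 0]) stool();
translate([1279, 219, 0]) stool();
translate([253, 61, 770]) chair();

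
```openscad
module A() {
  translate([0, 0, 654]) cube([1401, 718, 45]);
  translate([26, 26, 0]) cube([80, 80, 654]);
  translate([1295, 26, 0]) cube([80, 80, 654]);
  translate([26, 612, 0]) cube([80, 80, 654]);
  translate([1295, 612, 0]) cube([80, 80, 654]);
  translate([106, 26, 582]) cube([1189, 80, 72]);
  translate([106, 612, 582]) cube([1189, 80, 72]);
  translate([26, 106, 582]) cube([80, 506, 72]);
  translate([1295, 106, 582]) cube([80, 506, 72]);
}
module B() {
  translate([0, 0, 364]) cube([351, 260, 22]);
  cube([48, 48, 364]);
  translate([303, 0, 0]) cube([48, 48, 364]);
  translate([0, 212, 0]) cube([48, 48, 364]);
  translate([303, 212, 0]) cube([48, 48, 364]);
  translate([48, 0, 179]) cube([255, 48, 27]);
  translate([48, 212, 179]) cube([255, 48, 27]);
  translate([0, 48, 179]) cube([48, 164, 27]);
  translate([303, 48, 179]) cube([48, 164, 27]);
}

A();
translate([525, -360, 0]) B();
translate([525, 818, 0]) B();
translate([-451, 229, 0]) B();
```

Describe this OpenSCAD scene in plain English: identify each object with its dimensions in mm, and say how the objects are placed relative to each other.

A is a table with a 1401×718 mm rectangular top, 45 mm thick, top surface at z = 699 mm, supported by four 80×80 mm square legs, each inset 26 mm from the nearest pair of top edges, running from the floor. Four apron rails, 80 mm thick and 72 mm tall, run between adjacent legs with their top edges flush with the underside of the top and their outer faces flush with the legs' outer faces.

B is a four-legged stool. The seat is 351×260 mm, 22 mm thick, top at z = 386 mm. It stands on four square legs, each 48×48 mm in cross-section, from z = 0 to the seat underside, each flush with a corner of the seat. Four stretchers, 48 mm wide and 27 mm tall, connect adjacent legs with their undersides at z = 179 mm, each running between the inner faces of the legs it joins and aligned with the legs' outer faces on the other axis.

Three stools sit around the table at the −y, +y, −x sides.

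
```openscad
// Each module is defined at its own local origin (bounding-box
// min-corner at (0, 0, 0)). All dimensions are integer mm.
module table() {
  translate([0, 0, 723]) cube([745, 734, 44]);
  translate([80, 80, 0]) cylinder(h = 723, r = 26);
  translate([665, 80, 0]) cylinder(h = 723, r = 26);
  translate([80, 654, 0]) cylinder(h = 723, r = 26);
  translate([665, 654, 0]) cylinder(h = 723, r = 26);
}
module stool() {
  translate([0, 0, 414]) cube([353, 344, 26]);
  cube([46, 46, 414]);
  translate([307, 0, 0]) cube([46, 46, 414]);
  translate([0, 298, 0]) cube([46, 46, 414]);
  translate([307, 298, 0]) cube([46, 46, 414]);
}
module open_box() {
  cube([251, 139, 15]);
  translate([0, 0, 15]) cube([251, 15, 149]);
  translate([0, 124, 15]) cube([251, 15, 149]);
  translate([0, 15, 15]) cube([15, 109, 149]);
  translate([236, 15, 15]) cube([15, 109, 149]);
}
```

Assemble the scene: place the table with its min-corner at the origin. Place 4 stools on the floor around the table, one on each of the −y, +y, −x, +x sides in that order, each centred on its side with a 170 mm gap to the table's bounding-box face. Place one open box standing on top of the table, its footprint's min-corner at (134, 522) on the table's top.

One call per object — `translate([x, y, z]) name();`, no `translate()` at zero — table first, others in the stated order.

table();
translate([196, -514, 0]) stool();
translate([196, 904, 0]) stool();
translate([-523, 195, 0]) stool();
translate([915, 195, 0]) stool();
translate([134, 522, 767]) open_box();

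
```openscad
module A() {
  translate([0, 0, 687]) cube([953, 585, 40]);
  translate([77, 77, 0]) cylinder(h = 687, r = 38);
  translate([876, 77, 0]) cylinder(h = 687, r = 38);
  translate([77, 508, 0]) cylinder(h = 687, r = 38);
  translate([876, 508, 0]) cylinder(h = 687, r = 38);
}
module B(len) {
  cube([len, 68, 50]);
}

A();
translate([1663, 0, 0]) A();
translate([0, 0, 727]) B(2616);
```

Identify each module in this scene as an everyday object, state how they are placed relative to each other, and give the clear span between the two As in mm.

A is a table. B is a beam. A beam spans the tops of two tables. The clear span between the two tables is 710 mm.

Second table starts at x = 1663; first ends at x = 953; clear span = 1663 − 953 = 710 mm.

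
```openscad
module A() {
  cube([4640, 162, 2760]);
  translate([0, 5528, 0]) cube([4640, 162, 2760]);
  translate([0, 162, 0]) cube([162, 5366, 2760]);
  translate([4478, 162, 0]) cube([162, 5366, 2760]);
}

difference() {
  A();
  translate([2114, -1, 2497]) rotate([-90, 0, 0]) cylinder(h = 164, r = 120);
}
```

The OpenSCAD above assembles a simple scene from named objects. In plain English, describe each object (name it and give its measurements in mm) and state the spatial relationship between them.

A is a box-shaped house frame (walls only): outside footprint 4640×5690 mm, wall height 2760 mm, wall thickness 162 mm. The two y-facing walls run the full x-width; the two x-facing walls fit between the inner faces of the y-facing walls.

The house frame has a circular hole of radius 120 mm through its front wall, centred at (x = 2114, z = 2497).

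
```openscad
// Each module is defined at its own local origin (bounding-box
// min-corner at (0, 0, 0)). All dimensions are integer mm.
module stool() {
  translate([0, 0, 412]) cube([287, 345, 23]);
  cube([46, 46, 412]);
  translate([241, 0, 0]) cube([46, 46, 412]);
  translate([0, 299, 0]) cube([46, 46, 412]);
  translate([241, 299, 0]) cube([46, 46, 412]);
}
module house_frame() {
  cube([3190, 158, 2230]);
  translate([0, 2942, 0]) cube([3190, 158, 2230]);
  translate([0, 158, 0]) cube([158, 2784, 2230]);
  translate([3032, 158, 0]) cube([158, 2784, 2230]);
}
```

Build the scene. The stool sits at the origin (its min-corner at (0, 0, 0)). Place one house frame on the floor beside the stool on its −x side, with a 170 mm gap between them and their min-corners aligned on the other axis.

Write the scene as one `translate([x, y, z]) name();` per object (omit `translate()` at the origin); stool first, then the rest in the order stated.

stool();
translate([-3360, 0, 0]) house_frame();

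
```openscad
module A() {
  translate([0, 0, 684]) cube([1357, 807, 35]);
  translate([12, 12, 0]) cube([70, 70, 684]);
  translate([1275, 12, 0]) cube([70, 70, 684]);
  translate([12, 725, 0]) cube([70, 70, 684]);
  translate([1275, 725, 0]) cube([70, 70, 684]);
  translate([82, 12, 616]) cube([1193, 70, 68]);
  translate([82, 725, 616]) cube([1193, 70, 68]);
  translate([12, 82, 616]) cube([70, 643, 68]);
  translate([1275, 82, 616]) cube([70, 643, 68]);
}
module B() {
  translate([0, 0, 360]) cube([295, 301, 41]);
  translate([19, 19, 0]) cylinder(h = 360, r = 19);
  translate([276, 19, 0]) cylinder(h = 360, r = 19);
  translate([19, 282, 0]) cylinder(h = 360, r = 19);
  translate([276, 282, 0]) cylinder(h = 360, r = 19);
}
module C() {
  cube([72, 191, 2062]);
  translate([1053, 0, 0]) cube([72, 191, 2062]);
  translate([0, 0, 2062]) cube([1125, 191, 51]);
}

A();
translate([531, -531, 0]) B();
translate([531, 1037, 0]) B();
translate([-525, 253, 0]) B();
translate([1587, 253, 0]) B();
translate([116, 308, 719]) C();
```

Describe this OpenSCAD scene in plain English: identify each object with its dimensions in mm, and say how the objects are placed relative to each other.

A is a table: top 1357 mm (x) × 807 mm (y), 35 mm thick, upper face at z = 719 mm, on four 70×70 mm square legs, each inset 12 mm from the nearest pair of top edges, running from z = 0 to the bottom of the top. Four apron rails, 70 mm thick and 68 mm tall, run between adjacent legs with their top edges flush with the underside of the top and their outer faces flush with the legs' outer faces.

B is a four-legged stool. The seat is a 295×301×41 mm slab whose top surface is at z = 401 mm; four round legs, each 38 mm in diameter, run from the floor (z = 0) to the underside of the seat, each leg's axis is inset half a diameter from the nearest pair of seat edges (so the leg's bounding box is flush with the corner).

C is a door frame. The clear opening is 981 mm wide and 2062 mm high. Two 72 mm wide jambs, 191 mm deep, stand either side of the opening from the floor to the top of the opening. A 51 mm thick head sits across the top of both jambs, spanning the full outside width of the frame.

Four stools sit around the table at the −y, +y, −x, +x sides. The door frame is on top of the table, centred.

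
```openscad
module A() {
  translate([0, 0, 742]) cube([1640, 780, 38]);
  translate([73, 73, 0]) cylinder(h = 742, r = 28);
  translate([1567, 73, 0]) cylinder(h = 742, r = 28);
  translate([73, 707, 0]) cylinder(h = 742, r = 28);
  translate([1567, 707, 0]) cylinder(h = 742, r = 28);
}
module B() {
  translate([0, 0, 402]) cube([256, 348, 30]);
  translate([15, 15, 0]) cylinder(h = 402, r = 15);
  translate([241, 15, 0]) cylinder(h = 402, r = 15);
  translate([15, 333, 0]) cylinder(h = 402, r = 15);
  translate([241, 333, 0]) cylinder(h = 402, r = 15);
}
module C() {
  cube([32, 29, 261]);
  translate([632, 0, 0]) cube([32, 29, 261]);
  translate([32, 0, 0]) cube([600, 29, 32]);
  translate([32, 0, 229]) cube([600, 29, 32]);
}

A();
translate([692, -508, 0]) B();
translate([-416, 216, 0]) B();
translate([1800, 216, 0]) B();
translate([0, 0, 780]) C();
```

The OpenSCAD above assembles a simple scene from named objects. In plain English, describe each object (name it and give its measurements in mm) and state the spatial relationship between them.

A is a table: top 1640 mm (x) × 780 mm (y), 38 mm thick, upper face at z = 780 mm, on four round legs of 56 mm diameter, each leg's bounding box inset 45 mm from the nearest pair of top edges, running from z = 0 to the bottom of the top.

B is a simple wooden stool: a rectangular seat 256 mm (x) by 348 mm (y), 30 mm thick, top face at z = 432 mm, on four round legs, each 30 mm in diameter. The legs rest on z = 0, each leg's axis is inset half a diameter from the nearest pair of seat edges (so the leg's bounding box is flush with the corner).

C is a rectangular picture frame lying in the x–z plane (depth along y). The opening is 600 mm wide (x) by 197 mm tall (z), surrounded by a border 32 mm wide on all four sides. The frame is 29 mm deep and is made of two full-height vertical stiles with two horizontal rails fitted between them.

Three stools sit around the table at the −y, −x, +x sides. The picture frame is on top of the table.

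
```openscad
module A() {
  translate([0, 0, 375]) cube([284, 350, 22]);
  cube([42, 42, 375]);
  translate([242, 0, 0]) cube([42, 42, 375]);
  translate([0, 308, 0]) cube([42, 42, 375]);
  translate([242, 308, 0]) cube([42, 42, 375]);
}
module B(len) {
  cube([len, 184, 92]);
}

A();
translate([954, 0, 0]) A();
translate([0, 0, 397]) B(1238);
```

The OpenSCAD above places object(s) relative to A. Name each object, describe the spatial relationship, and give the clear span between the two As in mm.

A is a stool. B is a beam. A beam spans the tops of two stools. The clear span between the two stools is 670 mm.

Second stool starts at x = 954; first ends at x = 284; clear span = 954 − 284 = 670 mm.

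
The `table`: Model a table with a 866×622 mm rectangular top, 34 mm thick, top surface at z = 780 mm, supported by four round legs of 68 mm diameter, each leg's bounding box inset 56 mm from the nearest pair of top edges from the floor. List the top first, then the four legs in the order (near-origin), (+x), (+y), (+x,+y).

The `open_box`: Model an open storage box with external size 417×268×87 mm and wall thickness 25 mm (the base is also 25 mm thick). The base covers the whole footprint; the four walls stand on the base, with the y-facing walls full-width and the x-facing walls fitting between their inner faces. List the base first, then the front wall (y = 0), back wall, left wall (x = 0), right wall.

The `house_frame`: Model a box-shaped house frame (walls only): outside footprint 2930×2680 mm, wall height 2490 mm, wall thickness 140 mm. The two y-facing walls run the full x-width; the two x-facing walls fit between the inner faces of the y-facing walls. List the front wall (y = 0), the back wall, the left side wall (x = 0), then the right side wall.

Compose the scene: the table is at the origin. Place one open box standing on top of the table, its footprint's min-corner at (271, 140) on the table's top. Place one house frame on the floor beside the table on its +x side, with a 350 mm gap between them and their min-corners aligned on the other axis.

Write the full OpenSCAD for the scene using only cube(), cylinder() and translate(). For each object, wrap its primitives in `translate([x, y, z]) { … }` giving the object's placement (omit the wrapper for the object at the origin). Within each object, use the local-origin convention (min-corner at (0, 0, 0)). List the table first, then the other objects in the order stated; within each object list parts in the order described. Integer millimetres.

translate([0, 0, 746]) cube([866, 622, 34]);
translate([90, 90, 0]) cylinder(h = 746, r = 34);
translate([776, 90, 0]) cylinder(h = 746, r = 34);
translate([90, 532, 0]) cylinder(h = 746, r = 34);
translate([776, 532, 0]) cylinder(h = 746, r = 34);
translate([271, 140, 780]) {
  cube([417, 268, 25]);
  translate([0, 0, 25]) cube([417, 25, 62]);
  translate([0, 243, 25]) cube([417, 25, 62]);
  translate([0, 25, 25]) cube([25, 218, 62]);
  translate([392, 25, 25]) cube([25, 218, 62]);
}
translate([1216, 0, 0]) {
  cube([2930, 140, 2490]);
  translate([0, 2540, 0]) cube([2930, 140, 2490]);
  translate([0, 140, 0]) cube([140, 2400, 2490]);
  translate([2790, 140, 0]) cube([140, 2400, 2490]);
}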